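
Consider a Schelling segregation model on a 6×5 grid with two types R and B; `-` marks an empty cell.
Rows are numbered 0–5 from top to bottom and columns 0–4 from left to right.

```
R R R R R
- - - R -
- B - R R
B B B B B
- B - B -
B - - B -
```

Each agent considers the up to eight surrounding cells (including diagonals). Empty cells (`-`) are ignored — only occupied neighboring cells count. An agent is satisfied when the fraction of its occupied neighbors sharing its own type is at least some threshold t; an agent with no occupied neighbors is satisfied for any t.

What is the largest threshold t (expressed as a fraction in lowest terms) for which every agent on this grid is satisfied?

2/5

(0,0)R 1/1
(0,1)R 2/2
(0,2)R 3/3
(0,3)R 3/3
(0,4)R 2/2
(1,3)R 5/5
(2,1)B 3/3
(2,3)R 2/5
(2,4)R 2/4
(3,0)B 3/3
(3,1)B 4/4
(3,2)B 5/6
(3,3)B 3/5
(3,4)B 2/4
(4,1)B 4/4
(4,3)B 4/4
(5,0)B 1/1
(5,3)B 1/1
The smallest same-type fraction is 2/5 at (2,3), which reduces to 2/5. Any threshold above that leaves this agent unsatisfied.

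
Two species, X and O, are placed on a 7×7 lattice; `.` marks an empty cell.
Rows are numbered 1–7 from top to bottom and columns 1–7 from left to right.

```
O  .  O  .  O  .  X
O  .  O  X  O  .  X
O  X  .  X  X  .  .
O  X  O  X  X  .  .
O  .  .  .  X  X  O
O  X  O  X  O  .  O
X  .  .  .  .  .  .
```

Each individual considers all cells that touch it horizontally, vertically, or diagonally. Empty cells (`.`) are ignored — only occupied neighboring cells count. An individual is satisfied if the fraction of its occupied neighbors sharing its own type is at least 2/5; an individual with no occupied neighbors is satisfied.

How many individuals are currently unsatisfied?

11

Row 1: (1,1)O 1/1 satisfied · (1,3)O 1/2 satisfied · (1,5)O 1/2 satisfied · (1,7)X 1/1 satisfied
Row 2: (2,1)O 2/3 satisfied · (2,3)O 1/4 not · (2,4)X 2/6 not · (2,5)O 1/4 not · (2,7)X 1/1 satisfied
Row 3: (3,1)O 2/4 satisfied · (3,2)X 1/6 not · (3,4)X 4/7 satisfied · (3,5)X 4/5 satisfied
Row 4: (4,1)O 2/4 satisfied · (4,2)X 1/5 not · (4,3)O 0/4 not · (4,4)X 4/5 satisfied · (4,5)X 5/5 satisfied
Row 5: (5,1)O 2/4 satisfied · (5,5)X 4/5 satisfied · (5,6)X 2/5 satisfied · (5,7)O 1/2 satisfied
Row 6: (6,1)O 1/3 not · (6,2)X 1/4 not · (6,3)O 0/2 not · (6,4)X 1/3 not · (6,5)O 0/3 not · (6,7)O 1/2 satisfied
Row 7: (7,1)X 1/2 satisfied
Unsatisfied: (2,3), (2,4), (2,5), (3,2), (4,2), (4,3), (6,1), (6,2), (6,3), (6,4), (6,5) — 11 in total.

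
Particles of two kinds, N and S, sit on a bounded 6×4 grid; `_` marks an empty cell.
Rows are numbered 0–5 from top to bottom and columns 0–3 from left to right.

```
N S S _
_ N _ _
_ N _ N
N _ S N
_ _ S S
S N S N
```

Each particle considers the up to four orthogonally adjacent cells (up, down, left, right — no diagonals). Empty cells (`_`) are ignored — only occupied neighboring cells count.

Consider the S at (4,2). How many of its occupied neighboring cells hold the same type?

3

Occupied neighbors of (4,2): (3,2)=S, (5,2)=S, (4,3)=S.
Same type (S): 3 of 3.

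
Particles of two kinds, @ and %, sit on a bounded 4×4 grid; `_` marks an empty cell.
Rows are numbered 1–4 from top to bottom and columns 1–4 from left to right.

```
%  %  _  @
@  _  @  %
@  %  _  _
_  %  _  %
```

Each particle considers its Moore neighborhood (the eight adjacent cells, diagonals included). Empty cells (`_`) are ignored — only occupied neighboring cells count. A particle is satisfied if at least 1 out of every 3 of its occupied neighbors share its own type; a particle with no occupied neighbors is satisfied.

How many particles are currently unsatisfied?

(1,1)% 1/2 ok
(1,2)% 1/3 ok
(1,4)@ 1/2 ok
(2,1)@ 1/4 unhappy
(2,3)@ 1/4 unhappy
(2,4)% 0/2 unhappy
(3,1)@ 1/3 ok
(3,2)% 1/4 unhappy
(4,2)% 1/2 ok
(4,4)% 0/0 ok
Unsatisfied: (2,1), (2,3), (2,4), (3,2) — 4 in total.

4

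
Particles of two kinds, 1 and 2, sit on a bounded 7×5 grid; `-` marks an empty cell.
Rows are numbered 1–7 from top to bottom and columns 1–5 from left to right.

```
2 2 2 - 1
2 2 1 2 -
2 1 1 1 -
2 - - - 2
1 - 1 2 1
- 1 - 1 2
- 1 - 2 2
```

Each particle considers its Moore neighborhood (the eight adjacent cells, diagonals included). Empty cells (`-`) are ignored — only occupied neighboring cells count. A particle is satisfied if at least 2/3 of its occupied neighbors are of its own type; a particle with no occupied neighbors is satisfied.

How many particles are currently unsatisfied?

14

Row 1: (1,1)2 3/3 ok · (1,2)2 4/5 ok · (1,3)2 3/4 ok · (1,5)1 0/1 unhappy
Row 2: (2,1)2 4/5 ok · (2,2)2 5/8 unhappy · (2,3)1 3/7 unhappy · (2,4)2 1/5 unhappy
Row 3: (3,1)2 3/4 ok · (3,2)1 2/6 unhappy · (3,3)1 3/5 unhappy · (3,4)1 2/4 unhappy
Row 4: (4,1)2 1/3 unhappy · (4,5)2 1/3 unhappy
Row 5: (5,1)1 1/2 unhappy · (5,3)1 2/3 ok · (5,4)2 2/5 unhappy · (5,5)1 1/4 unhappy
Row 6: (6,2)1 3/3 ok · (6,4)1 2/6 unhappy · (6,5)2 3/5 unhappy
Row 7: (7,2)1 1/1 ok · (7,4)2 2/3 ok · (7,5)2 2/3 ok
Unsatisfied: (1,5), (2,2), (2,3), (2,4), (3,2), (3,3), (3,4), (4,1), (4,5), (5,1), (5,4), (5,5), (6,4), (6,5) — 14 in total.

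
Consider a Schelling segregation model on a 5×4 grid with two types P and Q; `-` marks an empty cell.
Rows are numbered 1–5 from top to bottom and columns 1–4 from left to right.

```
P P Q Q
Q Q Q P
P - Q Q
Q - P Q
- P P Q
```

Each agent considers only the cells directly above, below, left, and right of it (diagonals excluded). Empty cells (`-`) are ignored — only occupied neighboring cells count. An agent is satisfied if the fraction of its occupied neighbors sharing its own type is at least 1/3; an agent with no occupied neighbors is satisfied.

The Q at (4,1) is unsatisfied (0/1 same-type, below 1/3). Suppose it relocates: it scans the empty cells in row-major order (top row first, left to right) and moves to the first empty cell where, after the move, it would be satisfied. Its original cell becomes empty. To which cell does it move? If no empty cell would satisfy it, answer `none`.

(3,2)

Vacating (4,1). Empty cells in order:
  (3,2): 2/3 same-type → satisfied — stop here.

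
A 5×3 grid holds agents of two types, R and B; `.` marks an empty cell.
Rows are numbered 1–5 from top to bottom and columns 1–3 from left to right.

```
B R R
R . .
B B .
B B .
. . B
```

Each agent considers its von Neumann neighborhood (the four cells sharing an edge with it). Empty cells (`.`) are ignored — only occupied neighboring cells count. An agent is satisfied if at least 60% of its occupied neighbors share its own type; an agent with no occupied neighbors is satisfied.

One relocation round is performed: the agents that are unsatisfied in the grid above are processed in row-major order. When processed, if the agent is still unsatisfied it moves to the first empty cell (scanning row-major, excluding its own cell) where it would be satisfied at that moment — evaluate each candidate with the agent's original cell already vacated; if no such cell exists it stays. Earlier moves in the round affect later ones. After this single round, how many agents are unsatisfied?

0

Initially unsatisfied (in order): (1,1), (1,2), (2,1).
  (1,1) → (3,3).
  (1,2): now satisfied by earlier moves; stays.
  (2,1) → (1,1).
Resulting grid:
R R R
. . .
B B B
B B .
. . B
All satisfied now.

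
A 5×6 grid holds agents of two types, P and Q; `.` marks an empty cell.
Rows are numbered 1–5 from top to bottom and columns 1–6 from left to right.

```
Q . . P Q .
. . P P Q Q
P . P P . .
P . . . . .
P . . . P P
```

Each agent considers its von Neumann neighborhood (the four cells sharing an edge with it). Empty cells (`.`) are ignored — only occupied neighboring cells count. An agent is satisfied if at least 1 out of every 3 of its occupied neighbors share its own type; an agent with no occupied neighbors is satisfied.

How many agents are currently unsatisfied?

Row 1: (1,1)Q 0/0 ok · (1,4)P 1/2 ok · (1,5)Q 1/2 ok
Row 2: (2,3)P 2/2 ok · (2,4)P 3/4 ok · (2,5)Q 2/3 ok · (2,6)Q 1/1 ok
Row 3: (3,1)P 1/1 ok · (3,3)P 2/2 ok · (3,4)P 2/2 ok
Row 4: (4,1)P 2/2 ok
Row 5: (5,1)P 1/1 ok · (5,5)P 1/1 ok · (5,6)P 1/1 ok
Every one meets the threshold.

0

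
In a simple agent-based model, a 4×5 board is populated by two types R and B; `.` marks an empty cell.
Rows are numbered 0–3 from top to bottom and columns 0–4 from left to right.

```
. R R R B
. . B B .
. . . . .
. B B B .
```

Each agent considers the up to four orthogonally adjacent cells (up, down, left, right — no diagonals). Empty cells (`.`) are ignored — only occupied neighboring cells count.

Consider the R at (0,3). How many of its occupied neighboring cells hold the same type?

1

Occupied neighbors of (0,3): (1,3)=B, (0,2)=R, (0,4)=B.
Same type (R): 1 of 3.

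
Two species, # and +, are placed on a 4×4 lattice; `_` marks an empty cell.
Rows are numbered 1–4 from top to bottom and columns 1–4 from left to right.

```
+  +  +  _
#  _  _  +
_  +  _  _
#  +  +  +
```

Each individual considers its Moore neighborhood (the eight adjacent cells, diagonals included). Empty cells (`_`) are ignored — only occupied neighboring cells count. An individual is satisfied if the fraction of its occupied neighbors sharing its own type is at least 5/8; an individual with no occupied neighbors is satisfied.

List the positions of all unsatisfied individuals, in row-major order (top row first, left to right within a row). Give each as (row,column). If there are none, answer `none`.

(1,1)+ 1/2 not
(1,2)+ 2/3 satisfied
(1,3)+ 2/2 satisfied
(2,1)# 0/3 not
(2,4)+ 1/1 satisfied
(3,2)+ 2/4 not
(4,1)# 0/2 not
(4,2)+ 2/3 satisfied
(4,3)+ 3/3 satisfied
(4,4)+ 1/1 satisfied

(1,1), (2,1), (3,2), (4,1)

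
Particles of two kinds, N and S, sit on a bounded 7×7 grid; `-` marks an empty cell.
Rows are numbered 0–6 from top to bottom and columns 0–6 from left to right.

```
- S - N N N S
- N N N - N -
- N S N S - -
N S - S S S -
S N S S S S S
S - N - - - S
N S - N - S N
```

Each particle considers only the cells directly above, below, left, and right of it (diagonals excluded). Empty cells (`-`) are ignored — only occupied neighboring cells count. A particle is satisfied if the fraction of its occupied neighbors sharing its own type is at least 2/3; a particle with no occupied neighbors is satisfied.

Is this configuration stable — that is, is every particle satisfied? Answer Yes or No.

No

(0,1)S 0/1 ✗
(0,3)N 2/2 ✓
(0,4)N 2/2 ✓
(0,5)N 2/3 ✓
(0,6)S 0/1 ✗
(1,1)N 2/3 ✓
(1,2)N 2/3 ✓
(1,3)N 3/3 ✓
(1,5)N 1/1 ✓
(2,1)N 1/3 ✗
(2,2)S 0/3 ✗
(2,3)N 1/4 ✗
(2,4)S 1/2 ✗
(3,0)N 0/2 ✗
(3,1)S 0/3 ✗
(3,3)S 2/3 ✓
(3,4)S 4/4 ✓
(3,5)S 2/2 ✓
(4,0)S 1/3 ✗
(4,1)N 0/3 ✗
(4,2)S 1/3 ✗
(4,3)S 3/3 ✓
(4,4)S 3/3 ✓
(4,5)S 3/3 ✓
(4,6)S 2/2 ✓
(5,0)S 1/2 ✗
(5,2)N 0/1 ✗
(5,6)S 1/2 ✗
(6,0)N 0/2 ✗
(6,1)S 0/1 ✗
(6,3)N 0/0 ✓
(6,5)S 0/1 ✗
(6,6)N 0/2 ✗
For instance (0,1) has only 0/1 same-type neighbors, below 2/3.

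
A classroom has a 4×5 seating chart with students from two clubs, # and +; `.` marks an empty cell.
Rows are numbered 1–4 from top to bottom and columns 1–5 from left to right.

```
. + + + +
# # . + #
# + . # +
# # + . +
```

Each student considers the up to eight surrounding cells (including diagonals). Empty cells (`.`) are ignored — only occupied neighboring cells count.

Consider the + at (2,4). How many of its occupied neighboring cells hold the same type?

4

Occupied neighbors of (2,4): (1,3)=+, (1,4)=+, (1,5)=+, (2,5)=#, (3,4)=#, (3,5)=+.
Same type (+): 4 of 6.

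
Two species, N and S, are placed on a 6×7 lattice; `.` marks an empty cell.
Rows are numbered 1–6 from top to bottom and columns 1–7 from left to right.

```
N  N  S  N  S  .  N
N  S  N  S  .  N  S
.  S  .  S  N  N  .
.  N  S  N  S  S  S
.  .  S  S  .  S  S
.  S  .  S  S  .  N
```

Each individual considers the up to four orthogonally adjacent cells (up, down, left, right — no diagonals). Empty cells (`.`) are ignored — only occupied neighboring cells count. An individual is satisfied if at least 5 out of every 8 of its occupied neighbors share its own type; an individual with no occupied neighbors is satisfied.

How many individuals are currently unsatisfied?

(1,1)N 2/2 satisfied
(1,2)N 1/3 not
(1,3)S 0/3 not
(1,4)N 0/3 not
(1,5)S 0/1 not
(1,7)N 0/1 not
(2,1)N 1/2 not
(2,2)S 1/4 not
(2,3)N 0/3 not
(2,4)S 1/3 not
(2,6)N 1/2 not
(2,7)S 0/2 not
(3,2)S 1/2 not
(3,4)S 1/3 not
(3,5)N 1/3 not
(3,6)N 2/3 satisfied
(4,2)N 0/2 not
(4,3)S 1/3 not
(4,4)N 0/4 not
(4,5)S 1/3 not
(4,6)S 3/4 satisfied
(4,7)S 2/2 satisfied
(5,3)S 2/2 satisfied
(5,4)S 2/3 satisfied
(5,6)S 2/2 satisfied
(5,7)S 2/3 satisfied
(6,2)S 0/0 satisfied
(6,4)S 2/2 satisfied
(6,5)S 1/1 satisfied
(6,7)N 0/1 not
Unsatisfied: (1,2), (1,3), (1,4), (1,5), (1,7), (2,1), (2,2), (2,3), (2,4), (2,6), (2,7), (3,2), (3,4), (3,5), (4,2), (4,3), (4,4), (4,5), (6,7) — 19 in total.

19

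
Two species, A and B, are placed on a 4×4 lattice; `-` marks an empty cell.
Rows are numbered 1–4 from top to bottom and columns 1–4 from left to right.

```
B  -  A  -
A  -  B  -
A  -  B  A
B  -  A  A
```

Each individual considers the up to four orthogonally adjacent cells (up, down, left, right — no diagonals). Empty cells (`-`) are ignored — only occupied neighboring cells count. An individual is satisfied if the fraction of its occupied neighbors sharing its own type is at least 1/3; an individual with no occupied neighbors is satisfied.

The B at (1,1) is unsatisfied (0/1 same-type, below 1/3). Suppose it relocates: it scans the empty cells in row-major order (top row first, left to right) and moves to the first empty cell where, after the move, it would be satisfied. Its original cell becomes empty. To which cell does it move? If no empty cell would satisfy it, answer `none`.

(2,2)

Vacating (1,1). Empty cells in order:
  (1,2): 0/1 same-type → still unsatisfied.
  (1,4): 0/1 same-type → still unsatisfied.
  (2,2): 1/2 same-type → satisfied — stop here.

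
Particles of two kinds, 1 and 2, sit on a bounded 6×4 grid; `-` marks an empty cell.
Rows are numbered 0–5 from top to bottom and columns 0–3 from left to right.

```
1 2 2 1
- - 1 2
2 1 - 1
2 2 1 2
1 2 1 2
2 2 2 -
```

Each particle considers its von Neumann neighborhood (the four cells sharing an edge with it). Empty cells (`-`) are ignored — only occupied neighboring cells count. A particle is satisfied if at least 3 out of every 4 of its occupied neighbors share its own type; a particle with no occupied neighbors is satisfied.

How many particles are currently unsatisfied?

19

(0,0)1 0/1 ✗
(0,1)2 1/2 ✗
(0,2)2 1/3 ✗
(0,3)1 0/2 ✗
(1,2)1 0/2 ✗
(1,3)2 0/3 ✗
(2,0)2 1/2 ✗
(2,1)1 0/2 ✗
(2,3)1 0/2 ✗
(3,0)2 2/3 ✗
(3,1)2 2/4 ✗
(3,2)1 1/3 ✗
(3,3)2 1/3 ✗
(4,0)1 0/3 ✗
(4,1)2 2/4 ✗
(4,2)1 1/4 ✗
(4,3)2 1/2 ✗
(5,0)2 1/2 ✗
(5,1)2 3/3 ✓
(5,2)2 1/2 ✗
Unsatisfied: (0,0), (0,1), (0,2), (0,3), (1,2), (1,3), (2,0), (2,1), (2,3), (3,0), (3,1), (3,2), (3,3), (4,0), (4,1), (4,2), (4,3), (5,0), (5,2) — 19 in total.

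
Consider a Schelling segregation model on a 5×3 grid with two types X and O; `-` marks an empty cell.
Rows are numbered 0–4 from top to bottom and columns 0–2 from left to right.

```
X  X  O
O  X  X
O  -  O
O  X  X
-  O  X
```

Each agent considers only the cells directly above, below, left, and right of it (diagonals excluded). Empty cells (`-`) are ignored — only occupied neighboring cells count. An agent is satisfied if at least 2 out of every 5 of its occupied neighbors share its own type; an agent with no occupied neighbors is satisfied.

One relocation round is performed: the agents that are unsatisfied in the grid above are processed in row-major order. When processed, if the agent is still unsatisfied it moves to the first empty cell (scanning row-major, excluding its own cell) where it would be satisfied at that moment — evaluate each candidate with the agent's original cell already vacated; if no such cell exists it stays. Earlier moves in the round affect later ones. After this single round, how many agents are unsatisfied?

Initially unsatisfied (in order): (0,2), (1,0), (1,2), (2,2), (3,1), (4,1).
  (0,2) → (2,1).
  (1,0) → (4,0).
  (1,2): now satisfied by earlier moves; stays.
  (2,2): no empty cell satisfies it; stays.
  (3,1) → (0,2).
  (4,1): now satisfied by earlier moves; stays.
Resulting grid:
X X X
- X X
O O O
O - X
O O X
Unsatisfied now: (2,2).

1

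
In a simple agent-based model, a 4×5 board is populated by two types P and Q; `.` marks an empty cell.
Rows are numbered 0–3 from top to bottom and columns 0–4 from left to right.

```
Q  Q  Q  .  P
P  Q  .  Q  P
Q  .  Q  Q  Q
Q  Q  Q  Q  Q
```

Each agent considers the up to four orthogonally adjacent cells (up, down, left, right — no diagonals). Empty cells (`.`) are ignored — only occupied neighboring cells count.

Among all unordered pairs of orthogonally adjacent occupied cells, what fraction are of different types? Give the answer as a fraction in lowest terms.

Scan each occupied cell's neighbors to the right and below so each pair is counted once.
Row 0: Q(0,0)–Q(0,1)= Q(0,0)–P(1,0)≠ Q(0,1)–Q(0,2)= Q(0,1)–Q(1,1)= P(0,4)–P(1,4)=  → 1/5 unlike.
Row 1: P(1,0)–Q(1,1)≠ P(1,0)–Q(2,0)≠ Q(1,3)–P(1,4)≠ Q(1,3)–Q(2,3)= P(1,4)–Q(2,4)≠  → 4/5 unlike.
Row 2: Q(2,0)–Q(3,0)= Q(2,2)–Q(2,3)= Q(2,2)–Q(3,2)= Q(2,3)–Q(2,4)= Q(2,3)–Q(3,3)= Q(2,4)–Q(3,4)=  → 0/6 unlike.
Row 3: Q(3,0)–Q(3,1)= Q(3,1)–Q(3,2)= Q(3,2)–Q(3,3)= Q(3,3)–Q(3,4)=  → 0/4 unlike.
Total adjacent occupied pairs: 20; unlike-type pairs: 5.
5/20 reduces to 1/4.

1/4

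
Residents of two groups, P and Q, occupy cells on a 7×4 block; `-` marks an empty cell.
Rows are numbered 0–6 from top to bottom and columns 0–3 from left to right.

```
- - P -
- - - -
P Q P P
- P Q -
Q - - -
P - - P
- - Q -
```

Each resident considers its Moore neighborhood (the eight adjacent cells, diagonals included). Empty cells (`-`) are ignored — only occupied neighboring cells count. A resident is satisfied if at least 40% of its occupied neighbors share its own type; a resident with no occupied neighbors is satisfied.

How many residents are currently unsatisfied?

6

Row 0: (0,2)P 0/0 satisfied
Row 2: (2,0)P 1/2 satisfied · (2,1)Q 1/4 not · (2,2)P 2/4 satisfied · (2,3)P 1/2 satisfied
Row 3: (3,1)P 2/5 satisfied · (3,2)Q 1/4 not
Row 4: (4,0)Q 0/2 not
Row 5: (5,0)P 0/1 not · (5,3)P 0/1 not
Row 6: (6,2)Q 0/1 not
Unsatisfied: (2,1), (3,2), (4,0), (5,0), (5,3), (6,2) — 6 in total.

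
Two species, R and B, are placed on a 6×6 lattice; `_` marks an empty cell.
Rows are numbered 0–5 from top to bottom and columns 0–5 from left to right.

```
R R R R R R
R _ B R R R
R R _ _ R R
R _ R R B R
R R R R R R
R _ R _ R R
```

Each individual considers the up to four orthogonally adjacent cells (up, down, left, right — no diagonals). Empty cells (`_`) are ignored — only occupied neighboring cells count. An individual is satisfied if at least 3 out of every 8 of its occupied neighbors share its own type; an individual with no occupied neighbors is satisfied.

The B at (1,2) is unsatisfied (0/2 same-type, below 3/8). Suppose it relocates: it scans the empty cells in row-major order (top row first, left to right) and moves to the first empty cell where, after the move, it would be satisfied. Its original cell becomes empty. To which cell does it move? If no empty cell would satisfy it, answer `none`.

Vacating (1,2). Empty cells in order:
  (1,1): 0/3 same-type → still unsatisfied.
  (2,2): 0/2 same-type → still unsatisfied.
  (2,3): 0/3 same-type → still unsatisfied.
  (3,1): 0/4 same-type → still unsatisfied.
  (5,1): 0/3 same-type → still unsatisfied.
  (5,3): 0/3 same-type → still unsatisfied.

none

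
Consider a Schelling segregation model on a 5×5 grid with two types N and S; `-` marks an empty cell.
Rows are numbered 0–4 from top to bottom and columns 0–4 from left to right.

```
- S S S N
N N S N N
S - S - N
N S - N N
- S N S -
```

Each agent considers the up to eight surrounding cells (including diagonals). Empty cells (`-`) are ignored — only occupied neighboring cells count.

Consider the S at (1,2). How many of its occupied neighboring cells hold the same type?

4

Occupied neighbors of (1,2): (0,1)=S, (0,2)=S, (0,3)=S, (1,1)=N, (1,3)=N, (2,2)=S.
Same type (S): 4 of 6.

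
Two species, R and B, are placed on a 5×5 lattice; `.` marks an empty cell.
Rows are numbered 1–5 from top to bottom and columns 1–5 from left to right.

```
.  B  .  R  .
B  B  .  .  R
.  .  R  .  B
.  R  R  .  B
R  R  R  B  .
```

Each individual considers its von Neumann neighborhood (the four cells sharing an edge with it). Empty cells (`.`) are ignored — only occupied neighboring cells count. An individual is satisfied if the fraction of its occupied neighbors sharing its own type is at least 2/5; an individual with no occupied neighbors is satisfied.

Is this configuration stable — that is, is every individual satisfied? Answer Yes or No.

Row 1: (1,2)B 1/1 ✓ · (1,4)R 0/0 ✓
Row 2: (2,1)B 1/1 ✓ · (2,2)B 2/2 ✓ · (2,5)R 0/1 ✗
Row 3: (3,3)R 1/1 ✓ · (3,5)B 1/2 ✓
Row 4: (4,2)R 2/2 ✓ · (4,3)R 3/3 ✓ · (4,5)B 1/1 ✓
Row 5: (5,1)R 1/1 ✓ · (5,2)R 3/3 ✓ · (5,3)R 2/3 ✓ · (5,4)B 0/1 ✗
For instance (2,5) has only 0/1 same-type neighbors, below 2/5.

No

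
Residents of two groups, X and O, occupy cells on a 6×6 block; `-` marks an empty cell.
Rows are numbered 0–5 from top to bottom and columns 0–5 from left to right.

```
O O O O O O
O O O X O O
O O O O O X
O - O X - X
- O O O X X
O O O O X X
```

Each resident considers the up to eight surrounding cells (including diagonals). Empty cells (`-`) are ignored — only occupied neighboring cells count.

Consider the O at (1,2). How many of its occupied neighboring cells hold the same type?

Occupied neighbors of (1,2): (0,1)=O, (0,2)=O, (0,3)=O, (1,1)=O, (1,3)=X, (2,1)=O, (2,2)=O, (2,3)=O.
Same type (O): 7 of 8.

7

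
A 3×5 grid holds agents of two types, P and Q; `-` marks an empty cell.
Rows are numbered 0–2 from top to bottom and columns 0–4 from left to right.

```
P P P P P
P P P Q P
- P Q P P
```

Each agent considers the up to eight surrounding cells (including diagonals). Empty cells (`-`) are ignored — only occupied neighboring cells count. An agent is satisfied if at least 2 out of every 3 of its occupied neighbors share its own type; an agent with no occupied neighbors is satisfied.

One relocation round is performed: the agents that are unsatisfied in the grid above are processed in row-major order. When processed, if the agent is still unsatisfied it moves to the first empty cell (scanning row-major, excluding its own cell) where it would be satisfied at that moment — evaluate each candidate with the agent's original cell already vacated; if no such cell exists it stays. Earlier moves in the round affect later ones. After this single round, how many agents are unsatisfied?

Initially unsatisfied (in order): (1,3), (2,2), (2,3).
  (1,3): no empty cell satisfies it; stays.
  (2,2): no empty cell satisfies it; stays.
  (2,3) → (2,0).
Resulting grid:
P P P P P
P P P Q P
P P Q - P
Unsatisfied now: (1,3), (2,2), (2,4).

3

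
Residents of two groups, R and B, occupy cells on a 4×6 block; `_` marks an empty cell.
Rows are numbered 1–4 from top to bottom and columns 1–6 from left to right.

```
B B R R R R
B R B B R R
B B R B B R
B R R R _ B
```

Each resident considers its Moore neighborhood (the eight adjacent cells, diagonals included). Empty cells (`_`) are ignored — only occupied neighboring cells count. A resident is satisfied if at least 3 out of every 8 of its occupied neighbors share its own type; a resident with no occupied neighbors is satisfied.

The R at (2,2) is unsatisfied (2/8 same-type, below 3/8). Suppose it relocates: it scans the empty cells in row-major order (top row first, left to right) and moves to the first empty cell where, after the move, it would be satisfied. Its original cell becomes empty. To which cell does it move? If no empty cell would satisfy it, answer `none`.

(4,5)

Vacating (2,2). Empty cells in order:
  (4,5): 2/5 same-type → satisfied — stop here.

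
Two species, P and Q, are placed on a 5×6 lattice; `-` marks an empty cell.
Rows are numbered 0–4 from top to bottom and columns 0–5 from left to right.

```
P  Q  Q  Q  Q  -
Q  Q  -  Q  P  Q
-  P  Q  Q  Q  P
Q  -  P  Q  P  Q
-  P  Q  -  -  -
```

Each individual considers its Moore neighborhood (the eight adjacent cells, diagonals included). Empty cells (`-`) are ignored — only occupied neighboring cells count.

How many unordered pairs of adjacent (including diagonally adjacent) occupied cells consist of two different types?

26

Scan each occupied cell's neighbors to the right and below (and the two forward diagonals) so each pair is counted once.
From row 0: 5 unlike of 15 pairs (running 5/15).
From row 1: 7 unlike of 14 pairs (running 12/29).
From row 2: 8 unlike of 16 pairs (running 20/45).
From row 3: 5 unlike of 7 pairs (running 25/52).
From row 4: 1 unlike of 1 pairs (running 26/53).
Total adjacent occupied pairs: 53; unlike-type pairs: 26.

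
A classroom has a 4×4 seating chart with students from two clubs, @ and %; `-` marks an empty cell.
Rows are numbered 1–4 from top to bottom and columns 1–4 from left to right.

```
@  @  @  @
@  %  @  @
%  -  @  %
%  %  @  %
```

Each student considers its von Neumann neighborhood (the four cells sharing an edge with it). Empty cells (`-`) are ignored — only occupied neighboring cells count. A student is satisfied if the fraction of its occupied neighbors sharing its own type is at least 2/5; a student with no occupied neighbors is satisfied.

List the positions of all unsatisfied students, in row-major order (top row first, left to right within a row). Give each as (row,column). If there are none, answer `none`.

Row 1: (1,1)@ 2/2 ok · (1,2)@ 2/3 ok · (1,3)@ 3/3 ok · (1,4)@ 2/2 ok
Row 2: (2,1)@ 1/3 unhappy · (2,2)% 0/3 unhappy · (2,3)@ 3/4 ok · (2,4)@ 2/3 ok
Row 3: (3,1)% 1/2 ok · (3,3)@ 2/3 ok · (3,4)% 1/3 unhappy
Row 4: (4,1)% 2/2 ok · (4,2)% 1/2 ok · (4,3)@ 1/3 unhappy · (4,4)% 1/2 ok

(2,1), (2,2), (3,4), (4,3)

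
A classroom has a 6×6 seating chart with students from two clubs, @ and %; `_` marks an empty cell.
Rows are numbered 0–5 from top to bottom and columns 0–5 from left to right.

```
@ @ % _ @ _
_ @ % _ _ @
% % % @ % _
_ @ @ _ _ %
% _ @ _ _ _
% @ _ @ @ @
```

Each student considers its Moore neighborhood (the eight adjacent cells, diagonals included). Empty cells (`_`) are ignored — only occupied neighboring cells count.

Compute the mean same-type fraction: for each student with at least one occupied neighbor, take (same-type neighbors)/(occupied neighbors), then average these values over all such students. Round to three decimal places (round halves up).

0.590

(0,0)@ 2/2
(0,1)@ 2/4
(0,2)% 1/3
(0,4)@ 1/1
(1,1)@ 2/7
(1,2)% 3/6
(1,5)@ 1/2
(2,0)% 1/3
(2,1)% 3/6
(2,2)% 2/6
(2,3)@ 1/4
(2,4)% 1/3
(3,1)@ 2/6
(3,2)@ 3/5
(3,5)% 1/1
(4,0)% 1/3
(4,2)@ 4/4
(5,0)% 1/2
(5,1)@ 1/3
(5,3)@ 2/2
(5,4)@ 2/2
(5,5)@ 1/1
Sum over 22 students: 2/2 + 2/4 + 1/3 + 1/1 + 2/7 + 3/6 + 1/2 + 1/3 + 3/6 + 2/6 + 1/4 + 1/3 + 2/6 + 3/5 + 1/1 + 1/3 + 4/4 + 1/2 + 1/3 + 2/2 + 2/2 + 1/1 = 5447/420; mean = 5447/420 ÷ 22 = 5447/9240 = 0.589502… → 0.590.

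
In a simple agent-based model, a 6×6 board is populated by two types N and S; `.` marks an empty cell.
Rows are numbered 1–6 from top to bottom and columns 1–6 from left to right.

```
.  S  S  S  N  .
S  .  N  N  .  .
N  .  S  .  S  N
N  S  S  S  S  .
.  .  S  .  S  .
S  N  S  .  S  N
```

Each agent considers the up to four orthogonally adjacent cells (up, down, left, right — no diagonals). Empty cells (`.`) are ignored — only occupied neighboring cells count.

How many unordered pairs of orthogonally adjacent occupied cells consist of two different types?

10

Scan each occupied cell's neighbors to the right and below so each pair is counted once.
From row 1: 3 unlike of 5 pairs (running 3/5).
From row 2: 2 unlike of 3 pairs (running 5/8).
From row 3: 1 unlike of 4 pairs (running 6/12).
From row 4: 1 unlike of 6 pairs (running 7/18).
From row 5: 0 unlike of 2 pairs (running 7/20).
From row 6: 3 unlike of 3 pairs (running 10/23).
Total adjacent occupied pairs: 23; unlike-type pairs: 10.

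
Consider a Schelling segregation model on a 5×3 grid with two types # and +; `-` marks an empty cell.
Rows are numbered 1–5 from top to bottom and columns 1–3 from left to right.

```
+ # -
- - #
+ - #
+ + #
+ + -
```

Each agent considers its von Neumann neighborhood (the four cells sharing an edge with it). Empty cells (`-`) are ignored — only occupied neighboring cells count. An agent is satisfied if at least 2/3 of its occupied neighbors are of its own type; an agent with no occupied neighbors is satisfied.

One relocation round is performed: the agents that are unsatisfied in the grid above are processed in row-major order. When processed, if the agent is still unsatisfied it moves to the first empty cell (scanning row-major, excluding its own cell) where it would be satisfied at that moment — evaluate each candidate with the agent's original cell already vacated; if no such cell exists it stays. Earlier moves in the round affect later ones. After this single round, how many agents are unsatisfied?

0

Initially unsatisfied (in order): (1,1), (1,2), (4,3).
  (1,1) → (2,1).
  (1,2): now satisfied by earlier moves; stays.
  (4,3) → (1,3).
Resulting grid:
- # #
+ - #
+ - #
+ + -
+ + -
All satisfied now.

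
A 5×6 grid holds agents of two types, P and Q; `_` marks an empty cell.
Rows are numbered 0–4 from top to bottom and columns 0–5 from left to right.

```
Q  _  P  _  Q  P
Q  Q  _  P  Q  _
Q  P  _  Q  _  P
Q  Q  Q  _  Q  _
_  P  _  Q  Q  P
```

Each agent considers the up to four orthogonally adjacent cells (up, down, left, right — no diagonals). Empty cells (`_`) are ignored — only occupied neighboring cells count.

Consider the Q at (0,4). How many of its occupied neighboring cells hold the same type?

Occupied neighbors of (0,4): (1,4)=Q, (0,5)=P.
Same type (Q): 1 of 2.

1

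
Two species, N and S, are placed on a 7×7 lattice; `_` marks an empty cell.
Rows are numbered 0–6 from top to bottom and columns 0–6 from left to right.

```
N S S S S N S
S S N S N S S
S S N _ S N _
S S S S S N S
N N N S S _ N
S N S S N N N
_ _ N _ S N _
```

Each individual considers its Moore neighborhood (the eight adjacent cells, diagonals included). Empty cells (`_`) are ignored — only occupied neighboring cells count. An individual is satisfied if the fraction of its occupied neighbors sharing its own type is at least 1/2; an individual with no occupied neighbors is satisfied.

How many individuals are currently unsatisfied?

16

(0,0)N 0/3 ✗
(0,1)S 3/5 ✓
(0,2)S 4/5 ✓
(0,3)S 3/5 ✓
(0,4)S 3/5 ✓
(0,5)N 1/5 ✗
(0,6)S 2/3 ✓
(1,0)S 4/5 ✓
(1,1)S 5/8 ✓
(1,2)N 1/7 ✗
(1,3)S 4/7 ✓
(1,4)N 2/7 ✗
(1,5)S 4/7 ✓
(1,6)S 2/4 ✓
(2,0)S 5/5 ✓
(2,1)S 6/8 ✓
(2,2)N 1/7 ✗
(2,4)S 4/7 ✓
(2,5)N 2/7 ✗
(3,0)S 3/5 ✓
(3,1)S 4/8 ✓
(3,2)S 4/7 ✓
(3,3)S 5/7 ✓
(3,4)S 4/6 ✓
(3,5)N 2/6 ✗
(3,6)S 0/3 ✗
(4,0)N 2/5 ✗
(4,1)N 3/8 ✗
(4,2)N 2/8 ✗
(4,3)S 6/8 ✓
(4,4)S 4/7 ✓
(4,6)N 3/4 ✓
(5,0)S 0/3 ✗
(5,1)N 4/6 ✓
(5,2)S 2/6 ✗
(5,3)S 4/7 ✓
(5,4)N 2/6 ✗
(5,5)N 4/6 ✓
(5,6)N 3/3 ✓
(6,2)N 1/3 ✗
(6,4)S 1/4 ✗
(6,5)N 3/4 ✓
Unsatisfied: (0,0), (0,5), (1,2), (1,4), (2,2), (2,5), (3,5), (3,6), (4,0), (4,1), (4,2), (5,0), (5,2), (5,4), (6,2), (6,4) — 16 in total.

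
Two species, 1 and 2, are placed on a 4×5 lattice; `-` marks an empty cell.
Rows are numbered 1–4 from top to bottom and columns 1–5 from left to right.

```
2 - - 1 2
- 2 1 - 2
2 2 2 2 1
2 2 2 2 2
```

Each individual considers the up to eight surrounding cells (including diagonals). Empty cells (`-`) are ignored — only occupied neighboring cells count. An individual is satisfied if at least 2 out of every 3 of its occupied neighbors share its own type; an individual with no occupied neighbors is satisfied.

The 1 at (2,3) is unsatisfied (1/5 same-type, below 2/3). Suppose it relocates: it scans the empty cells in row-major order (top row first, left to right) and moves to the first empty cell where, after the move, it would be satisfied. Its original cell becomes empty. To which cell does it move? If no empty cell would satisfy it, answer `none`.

Vacating (2,3). Empty cells in order:
  (1,2): 0/2 same-type → still unsatisfied.
  (1,3): 1/2 same-type → still unsatisfied.
  (2,1): 0/4 same-type → still unsatisfied.
  (2,4): 2/6 same-type → still unsatisfied.

none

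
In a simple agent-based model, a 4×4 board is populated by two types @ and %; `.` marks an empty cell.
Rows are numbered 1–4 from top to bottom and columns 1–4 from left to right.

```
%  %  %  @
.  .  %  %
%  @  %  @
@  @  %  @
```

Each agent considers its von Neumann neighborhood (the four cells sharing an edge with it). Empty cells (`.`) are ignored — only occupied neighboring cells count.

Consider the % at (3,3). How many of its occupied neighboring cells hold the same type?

Occupied neighbors of (3,3): (2,3)=%, (4,3)=%, (3,2)=@, (3,4)=@.
Same type (%): 2 of 4.

2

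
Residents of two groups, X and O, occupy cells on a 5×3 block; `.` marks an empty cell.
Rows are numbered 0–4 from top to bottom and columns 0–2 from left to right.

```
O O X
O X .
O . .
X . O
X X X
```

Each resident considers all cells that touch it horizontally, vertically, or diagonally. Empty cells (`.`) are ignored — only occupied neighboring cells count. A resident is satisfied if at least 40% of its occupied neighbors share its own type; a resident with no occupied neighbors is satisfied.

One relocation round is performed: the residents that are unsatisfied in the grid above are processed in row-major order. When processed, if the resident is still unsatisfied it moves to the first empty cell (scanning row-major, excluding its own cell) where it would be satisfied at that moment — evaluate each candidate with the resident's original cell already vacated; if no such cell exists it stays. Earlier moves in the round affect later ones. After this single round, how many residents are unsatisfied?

Initially unsatisfied (in order): (1,1), (2,0), (3,2).
  (1,1) → (1,2).
  (2,0): now satisfied by earlier moves; stays.
  (3,2) → (1,1).
Resulting grid:
O O X
O O X
O . .
X . .
X X X
Unsatisfied now: (0,2), (1,2).

2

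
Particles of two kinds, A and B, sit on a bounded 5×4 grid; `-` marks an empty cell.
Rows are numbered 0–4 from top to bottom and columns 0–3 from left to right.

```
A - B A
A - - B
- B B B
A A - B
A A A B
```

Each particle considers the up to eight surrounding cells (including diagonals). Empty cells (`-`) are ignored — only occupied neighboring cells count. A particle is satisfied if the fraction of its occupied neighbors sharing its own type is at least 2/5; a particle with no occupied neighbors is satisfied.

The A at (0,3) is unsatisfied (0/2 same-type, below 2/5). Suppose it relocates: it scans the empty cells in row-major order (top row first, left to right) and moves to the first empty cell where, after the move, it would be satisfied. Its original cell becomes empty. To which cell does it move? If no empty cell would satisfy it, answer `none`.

Vacating (0,3). Empty cells in order:
  (0,1): 2/3 same-type → satisfied — stop here.

(0,1)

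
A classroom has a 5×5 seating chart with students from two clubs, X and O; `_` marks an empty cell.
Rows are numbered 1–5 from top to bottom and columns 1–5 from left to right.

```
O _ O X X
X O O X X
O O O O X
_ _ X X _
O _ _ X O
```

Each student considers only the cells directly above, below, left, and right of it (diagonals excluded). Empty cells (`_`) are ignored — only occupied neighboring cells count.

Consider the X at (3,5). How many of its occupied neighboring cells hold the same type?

1

Occupied neighbors of (3,5): (2,5)=X, (3,4)=O.
Same type (X): 1 of 2.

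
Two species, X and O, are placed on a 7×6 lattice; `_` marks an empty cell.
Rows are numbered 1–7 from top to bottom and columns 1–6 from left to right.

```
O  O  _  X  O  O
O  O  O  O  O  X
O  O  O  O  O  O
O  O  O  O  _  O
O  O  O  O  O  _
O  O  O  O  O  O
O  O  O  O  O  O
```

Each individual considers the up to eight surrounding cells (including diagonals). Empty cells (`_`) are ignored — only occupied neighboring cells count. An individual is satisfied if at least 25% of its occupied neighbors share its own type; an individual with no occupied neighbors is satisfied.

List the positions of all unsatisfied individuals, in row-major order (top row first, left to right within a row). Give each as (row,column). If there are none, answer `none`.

(1,4), (2,6)

(1,1)O 3/3 satisfied
(1,2)O 4/4 satisfied
(1,4)X 0/4 not
(1,5)O 3/5 satisfied
(1,6)O 2/3 satisfied
(2,1)O 5/5 satisfied
(2,2)O 7/7 satisfied
(2,3)O 6/7 satisfied
(2,4)O 6/7 satisfied
(2,5)O 6/8 satisfied
(2,6)X 0/5 not
(3,1)O 5/5 satisfied
(3,2)O 8/8 satisfied
(3,3)O 8/8 satisfied
(3,4)O 7/7 satisfied
(3,5)O 6/7 satisfied
(3,6)O 3/4 satisfied
(4,1)O 5/5 satisfied
(4,2)O 8/8 satisfied
(4,3)O 8/8 satisfied
(4,4)O 7/7 satisfied
(4,6)O 3/3 satisfied
(5,1)O 5/5 satisfied
(5,2)O 8/8 satisfied
(5,3)O 8/8 satisfied
(5,4)O 7/7 satisfied
(5,5)O 6/6 satisfied
(6,1)O 5/5 satisfied
(6,2)O 8/8 satisfied
(6,3)O 8/8 satisfied
(6,4)O 8/8 satisfied
(6,5)O 7/7 satisfied
(6,6)O 4/4 satisfied
(7,1)O 3/3 satisfied
(7,2)O 5/5 satisfied
(7,3)O 5/5 satisfied
(7,4)O 5/5 satisfied
(7,5)O 5/5 satisfied
(7,6)O 3/3 satisfied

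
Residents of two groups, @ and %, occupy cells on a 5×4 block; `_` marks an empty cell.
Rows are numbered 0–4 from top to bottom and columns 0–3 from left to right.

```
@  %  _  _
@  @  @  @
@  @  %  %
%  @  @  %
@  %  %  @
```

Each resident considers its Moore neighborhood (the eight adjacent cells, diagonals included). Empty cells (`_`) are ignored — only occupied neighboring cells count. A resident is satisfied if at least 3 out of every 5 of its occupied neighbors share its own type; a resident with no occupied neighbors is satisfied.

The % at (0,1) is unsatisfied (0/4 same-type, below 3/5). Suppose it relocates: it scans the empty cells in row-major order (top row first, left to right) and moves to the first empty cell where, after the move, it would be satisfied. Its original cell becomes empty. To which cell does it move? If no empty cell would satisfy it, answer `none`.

none

Vacating (0,1). Empty cells in order:
  (0,2): 0/3 same-type → still unsatisfied.
  (0,3): 0/2 same-type → still unsatisfied.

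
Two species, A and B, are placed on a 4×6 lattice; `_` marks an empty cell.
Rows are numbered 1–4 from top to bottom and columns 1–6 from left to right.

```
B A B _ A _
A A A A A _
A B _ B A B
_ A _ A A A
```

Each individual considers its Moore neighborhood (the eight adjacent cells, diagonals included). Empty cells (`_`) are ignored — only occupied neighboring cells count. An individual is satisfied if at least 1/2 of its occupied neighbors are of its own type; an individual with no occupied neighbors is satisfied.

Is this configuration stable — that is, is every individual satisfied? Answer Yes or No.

No

Row 1: (1,1)B 0/3 ✗ · (1,2)A 3/5 ✓ · (1,3)B 0/4 ✗ · (1,5)A 2/2 ✓
Row 2: (2,1)A 3/5 ✓ · (2,2)A 4/7 ✓ · (2,3)A 3/6 ✓ · (2,4)A 4/6 ✓ · (2,5)A 3/5 ✓
Row 3: (3,1)A 3/4 ✓ · (3,2)B 0/5 ✗ · (3,4)B 0/6 ✗ · (3,5)A 5/7 ✓ · (3,6)B 0/4 ✗
Row 4: (4,2)A 1/2 ✓ · (4,4)A 2/3 ✓ · (4,5)A 3/5 ✓ · (4,6)A 2/3 ✓
For instance (1,1) has only 0/3 same-type neighbors, below 1/2.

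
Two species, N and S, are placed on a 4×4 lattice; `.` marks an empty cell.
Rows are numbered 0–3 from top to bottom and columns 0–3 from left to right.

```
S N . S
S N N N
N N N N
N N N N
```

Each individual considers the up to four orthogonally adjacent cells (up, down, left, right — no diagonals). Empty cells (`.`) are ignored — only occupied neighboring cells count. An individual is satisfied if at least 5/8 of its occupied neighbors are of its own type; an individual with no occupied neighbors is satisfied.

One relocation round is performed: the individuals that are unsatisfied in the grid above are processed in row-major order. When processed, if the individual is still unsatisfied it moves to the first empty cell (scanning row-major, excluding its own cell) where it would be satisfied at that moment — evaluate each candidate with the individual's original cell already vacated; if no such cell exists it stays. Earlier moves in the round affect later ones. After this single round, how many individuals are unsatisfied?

4

Initially unsatisfied (in order): (0,0), (0,1), (0,3), (1,0).
  (0,0): no empty cell satisfies it; stays.
  (0,1): no empty cell satisfies it; stays.
  (0,3): no empty cell satisfies it; stays.
  (1,0): no empty cell satisfies it; stays.
Resulting grid:
S N . S
S N N N
N N N N
N N N N
Unsatisfied now: (0,0), (0,1), (0,3), (1,0).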